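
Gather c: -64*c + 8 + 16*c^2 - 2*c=16*c^2 - 66*c + 8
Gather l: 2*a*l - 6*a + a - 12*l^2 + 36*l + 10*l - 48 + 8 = -5*a - 12*l^2 + l*(2*a + 46) - 40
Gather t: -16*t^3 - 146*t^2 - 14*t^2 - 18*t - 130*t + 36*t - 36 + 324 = -16*t^3 - 160*t^2 - 112*t + 288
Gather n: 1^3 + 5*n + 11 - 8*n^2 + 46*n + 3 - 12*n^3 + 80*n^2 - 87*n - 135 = -12*n^3 + 72*n^2 - 36*n - 120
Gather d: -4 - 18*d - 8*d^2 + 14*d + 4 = -8*d^2 - 4*d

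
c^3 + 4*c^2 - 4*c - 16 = (c - 2)*(c + 2)*(c + 4)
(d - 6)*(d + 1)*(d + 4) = d^3 - d^2 - 26*d - 24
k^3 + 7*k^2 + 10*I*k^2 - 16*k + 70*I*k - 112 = (k + 7)*(k + 2*I)*(k + 8*I)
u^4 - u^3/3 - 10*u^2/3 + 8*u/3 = u*(u - 4/3)*(u - 1)*(u + 2)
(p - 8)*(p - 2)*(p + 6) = p^3 - 4*p^2 - 44*p + 96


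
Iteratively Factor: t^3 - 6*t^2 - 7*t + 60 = (t - 4)*(t^2 - 2*t - 15) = (t - 5)*(t - 4)*(t + 3)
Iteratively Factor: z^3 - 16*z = (z - 4)*(z^2 + 4*z) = (z - 4)*(z + 4)*(z)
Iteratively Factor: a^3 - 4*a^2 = (a)*(a^2 - 4*a) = a*(a - 4)*(a)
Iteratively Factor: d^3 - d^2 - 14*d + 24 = (d - 3)*(d^2 + 2*d - 8) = (d - 3)*(d + 4)*(d - 2)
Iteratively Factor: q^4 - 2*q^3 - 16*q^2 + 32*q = (q)*(q^3 - 2*q^2 - 16*q + 32) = q*(q + 4)*(q^2 - 6*q + 8) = q*(q - 2)*(q + 4)*(q - 4)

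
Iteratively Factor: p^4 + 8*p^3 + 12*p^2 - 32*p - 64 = (p + 2)*(p^3 + 6*p^2 - 32) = (p + 2)*(p + 4)*(p^2 + 2*p - 8) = (p + 2)*(p + 4)^2*(p - 2)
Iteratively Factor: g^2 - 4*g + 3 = (g - 3)*(g - 1)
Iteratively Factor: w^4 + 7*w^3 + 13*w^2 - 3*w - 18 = (w + 3)*(w^3 + 4*w^2 + w - 6) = (w - 1)*(w + 3)*(w^2 + 5*w + 6) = (w - 1)*(w + 3)^2*(w + 2)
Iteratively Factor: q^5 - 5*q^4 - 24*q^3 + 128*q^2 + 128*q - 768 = (q - 4)*(q^4 - q^3 - 28*q^2 + 16*q + 192) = (q - 4)^2*(q^3 + 3*q^2 - 16*q - 48) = (q - 4)^2*(q + 4)*(q^2 - q - 12) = (q - 4)^2*(q + 3)*(q + 4)*(q - 4)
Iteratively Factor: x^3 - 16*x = (x - 4)*(x^2 + 4*x) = (x - 4)*(x + 4)*(x)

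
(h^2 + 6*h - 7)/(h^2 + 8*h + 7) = (h - 1)/(h + 1)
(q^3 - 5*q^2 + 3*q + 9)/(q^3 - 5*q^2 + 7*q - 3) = (q^2 - 2*q - 3)/(q^2 - 2*q + 1)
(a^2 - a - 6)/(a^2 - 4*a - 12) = (a - 3)/(a - 6)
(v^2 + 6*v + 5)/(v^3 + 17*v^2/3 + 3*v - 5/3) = 3/(3*v - 1)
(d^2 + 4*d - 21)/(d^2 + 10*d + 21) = (d - 3)/(d + 3)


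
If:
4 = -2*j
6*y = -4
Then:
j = -2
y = -2/3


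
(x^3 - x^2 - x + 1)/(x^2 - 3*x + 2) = (x^2 - 1)/(x - 2)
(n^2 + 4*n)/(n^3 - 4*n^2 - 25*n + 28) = n/(n^2 - 8*n + 7)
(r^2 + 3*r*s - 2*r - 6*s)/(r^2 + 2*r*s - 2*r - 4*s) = (r + 3*s)/(r + 2*s)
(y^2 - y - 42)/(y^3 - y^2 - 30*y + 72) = (y - 7)/(y^2 - 7*y + 12)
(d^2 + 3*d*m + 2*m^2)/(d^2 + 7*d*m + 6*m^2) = (d + 2*m)/(d + 6*m)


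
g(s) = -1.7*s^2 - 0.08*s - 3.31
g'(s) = -3.4*s - 0.08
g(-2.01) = -10.02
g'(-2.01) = 6.75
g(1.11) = -5.49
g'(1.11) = -3.85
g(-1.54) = -7.22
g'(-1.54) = 5.16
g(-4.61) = -39.07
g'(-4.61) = 15.59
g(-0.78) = -4.28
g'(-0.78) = 2.57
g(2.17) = -11.49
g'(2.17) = -7.46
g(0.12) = -3.34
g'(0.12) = -0.49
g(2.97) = -18.54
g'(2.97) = -10.18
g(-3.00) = -18.37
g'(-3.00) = 10.12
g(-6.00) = -64.03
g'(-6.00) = 20.32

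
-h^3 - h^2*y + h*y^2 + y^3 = (-h + y)*(h + y)^2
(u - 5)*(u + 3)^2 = u^3 + u^2 - 21*u - 45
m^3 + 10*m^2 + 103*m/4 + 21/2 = (m + 1/2)*(m + 7/2)*(m + 6)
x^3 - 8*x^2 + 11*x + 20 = (x - 5)*(x - 4)*(x + 1)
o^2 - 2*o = o*(o - 2)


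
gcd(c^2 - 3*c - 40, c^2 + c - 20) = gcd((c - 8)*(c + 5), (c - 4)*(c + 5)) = c + 5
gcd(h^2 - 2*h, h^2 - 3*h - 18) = 1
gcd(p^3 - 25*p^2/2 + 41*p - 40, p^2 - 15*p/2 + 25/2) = p - 5/2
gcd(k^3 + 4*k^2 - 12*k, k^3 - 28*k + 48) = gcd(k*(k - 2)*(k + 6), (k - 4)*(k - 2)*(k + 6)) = k^2 + 4*k - 12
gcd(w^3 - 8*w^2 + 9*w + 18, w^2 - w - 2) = w + 1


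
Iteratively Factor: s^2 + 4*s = (s + 4)*(s)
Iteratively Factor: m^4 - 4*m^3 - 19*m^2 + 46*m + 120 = (m - 4)*(m^3 - 19*m - 30) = (m - 5)*(m - 4)*(m^2 + 5*m + 6) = (m - 5)*(m - 4)*(m + 3)*(m + 2)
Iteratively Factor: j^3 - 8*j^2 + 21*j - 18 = (j - 2)*(j^2 - 6*j + 9) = (j - 3)*(j - 2)*(j - 3)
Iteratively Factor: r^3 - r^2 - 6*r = (r + 2)*(r^2 - 3*r) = (r - 3)*(r + 2)*(r)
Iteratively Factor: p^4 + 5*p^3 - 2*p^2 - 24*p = (p - 2)*(p^3 + 7*p^2 + 12*p) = (p - 2)*(p + 3)*(p^2 + 4*p) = p*(p - 2)*(p + 3)*(p + 4)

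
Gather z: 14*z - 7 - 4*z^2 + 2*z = -4*z^2 + 16*z - 7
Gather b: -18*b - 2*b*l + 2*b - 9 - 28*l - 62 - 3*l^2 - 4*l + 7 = b*(-2*l - 16) - 3*l^2 - 32*l - 64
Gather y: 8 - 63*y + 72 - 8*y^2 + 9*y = -8*y^2 - 54*y + 80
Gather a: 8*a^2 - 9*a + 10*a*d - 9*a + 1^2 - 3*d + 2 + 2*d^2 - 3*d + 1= 8*a^2 + a*(10*d - 18) + 2*d^2 - 6*d + 4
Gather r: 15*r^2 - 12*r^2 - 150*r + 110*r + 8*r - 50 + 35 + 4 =3*r^2 - 32*r - 11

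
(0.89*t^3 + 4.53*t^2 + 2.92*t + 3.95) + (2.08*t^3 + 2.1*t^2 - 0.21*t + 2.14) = 2.97*t^3 + 6.63*t^2 + 2.71*t + 6.09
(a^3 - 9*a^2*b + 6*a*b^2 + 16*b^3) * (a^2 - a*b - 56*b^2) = a^5 - 10*a^4*b - 41*a^3*b^2 + 514*a^2*b^3 - 352*a*b^4 - 896*b^5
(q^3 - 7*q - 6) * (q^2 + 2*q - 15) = q^5 + 2*q^4 - 22*q^3 - 20*q^2 + 93*q + 90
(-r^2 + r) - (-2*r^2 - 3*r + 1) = r^2 + 4*r - 1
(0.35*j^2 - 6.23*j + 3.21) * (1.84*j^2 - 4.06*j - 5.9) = 0.644*j^4 - 12.8842*j^3 + 29.1352*j^2 + 23.7244*j - 18.939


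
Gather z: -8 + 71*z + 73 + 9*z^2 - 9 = 9*z^2 + 71*z + 56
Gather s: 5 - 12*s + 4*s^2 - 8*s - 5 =4*s^2 - 20*s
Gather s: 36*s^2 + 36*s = 36*s^2 + 36*s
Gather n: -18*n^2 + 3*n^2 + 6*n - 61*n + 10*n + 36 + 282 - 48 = -15*n^2 - 45*n + 270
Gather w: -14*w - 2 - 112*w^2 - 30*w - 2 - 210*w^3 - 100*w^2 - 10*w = -210*w^3 - 212*w^2 - 54*w - 4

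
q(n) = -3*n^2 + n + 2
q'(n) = 1 - 6*n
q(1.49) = -3.17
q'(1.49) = -7.94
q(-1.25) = -3.94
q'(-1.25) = 8.50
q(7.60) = -163.68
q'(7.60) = -44.60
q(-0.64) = 0.13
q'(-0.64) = 4.84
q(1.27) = -1.57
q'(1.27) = -6.62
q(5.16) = -72.72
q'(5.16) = -29.96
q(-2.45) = -18.46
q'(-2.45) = 15.70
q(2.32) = -11.83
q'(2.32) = -12.92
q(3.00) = -22.00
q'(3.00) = -17.00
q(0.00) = 2.00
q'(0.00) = 1.00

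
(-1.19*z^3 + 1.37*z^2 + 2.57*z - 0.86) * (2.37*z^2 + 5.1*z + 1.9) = -2.8203*z^5 - 2.8221*z^4 + 10.8169*z^3 + 13.6718*z^2 + 0.497*z - 1.634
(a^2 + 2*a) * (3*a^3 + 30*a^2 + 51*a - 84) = 3*a^5 + 36*a^4 + 111*a^3 + 18*a^2 - 168*a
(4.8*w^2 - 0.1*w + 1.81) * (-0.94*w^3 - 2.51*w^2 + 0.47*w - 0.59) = -4.512*w^5 - 11.954*w^4 + 0.8056*w^3 - 7.4221*w^2 + 0.9097*w - 1.0679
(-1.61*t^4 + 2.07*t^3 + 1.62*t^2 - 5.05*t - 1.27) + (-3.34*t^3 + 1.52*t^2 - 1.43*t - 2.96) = -1.61*t^4 - 1.27*t^3 + 3.14*t^2 - 6.48*t - 4.23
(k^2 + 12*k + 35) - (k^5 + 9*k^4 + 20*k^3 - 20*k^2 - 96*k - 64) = -k^5 - 9*k^4 - 20*k^3 + 21*k^2 + 108*k + 99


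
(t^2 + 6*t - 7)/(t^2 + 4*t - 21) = (t - 1)/(t - 3)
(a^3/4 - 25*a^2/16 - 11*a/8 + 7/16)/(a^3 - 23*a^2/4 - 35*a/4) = (4*a^2 + 3*a - 1)/(4*a*(4*a + 5))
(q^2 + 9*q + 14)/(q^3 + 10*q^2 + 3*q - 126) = (q + 2)/(q^2 + 3*q - 18)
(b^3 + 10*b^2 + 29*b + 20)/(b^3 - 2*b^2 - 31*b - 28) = (b + 5)/(b - 7)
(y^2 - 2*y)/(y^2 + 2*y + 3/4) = 4*y*(y - 2)/(4*y^2 + 8*y + 3)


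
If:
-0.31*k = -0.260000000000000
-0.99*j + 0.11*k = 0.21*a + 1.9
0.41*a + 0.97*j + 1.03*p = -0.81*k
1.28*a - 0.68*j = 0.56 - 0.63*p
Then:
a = -1.04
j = -1.61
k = 0.84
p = 1.27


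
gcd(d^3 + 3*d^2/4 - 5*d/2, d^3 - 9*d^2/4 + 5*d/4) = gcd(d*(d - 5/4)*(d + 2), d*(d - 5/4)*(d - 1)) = d^2 - 5*d/4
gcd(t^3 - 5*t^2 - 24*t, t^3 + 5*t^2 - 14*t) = t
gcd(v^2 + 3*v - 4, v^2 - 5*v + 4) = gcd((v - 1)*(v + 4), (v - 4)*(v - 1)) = v - 1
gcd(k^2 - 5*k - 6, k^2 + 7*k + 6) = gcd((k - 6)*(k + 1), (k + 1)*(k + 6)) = k + 1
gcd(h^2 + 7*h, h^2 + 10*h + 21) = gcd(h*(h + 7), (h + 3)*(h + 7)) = h + 7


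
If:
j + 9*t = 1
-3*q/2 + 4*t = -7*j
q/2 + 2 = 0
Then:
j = -58/59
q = -4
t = 13/59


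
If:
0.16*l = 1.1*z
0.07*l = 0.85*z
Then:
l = 0.00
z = 0.00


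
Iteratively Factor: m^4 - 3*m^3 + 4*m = (m)*(m^3 - 3*m^2 + 4) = m*(m - 2)*(m^2 - m - 2) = m*(m - 2)^2*(m + 1)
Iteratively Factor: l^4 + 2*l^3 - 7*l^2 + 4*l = (l - 1)*(l^3 + 3*l^2 - 4*l) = (l - 1)*(l + 4)*(l^2 - l) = l*(l - 1)*(l + 4)*(l - 1)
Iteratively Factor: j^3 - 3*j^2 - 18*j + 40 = (j + 4)*(j^2 - 7*j + 10) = (j - 2)*(j + 4)*(j - 5)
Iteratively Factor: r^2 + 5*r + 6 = (r + 3)*(r + 2)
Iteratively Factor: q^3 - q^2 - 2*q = (q + 1)*(q^2 - 2*q) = (q - 2)*(q + 1)*(q)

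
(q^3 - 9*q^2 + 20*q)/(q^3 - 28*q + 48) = q*(q - 5)/(q^2 + 4*q - 12)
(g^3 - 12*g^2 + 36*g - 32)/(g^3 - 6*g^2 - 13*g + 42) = (g^2 - 10*g + 16)/(g^2 - 4*g - 21)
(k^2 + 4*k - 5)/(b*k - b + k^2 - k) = (k + 5)/(b + k)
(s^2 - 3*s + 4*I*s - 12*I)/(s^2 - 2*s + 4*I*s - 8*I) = (s - 3)/(s - 2)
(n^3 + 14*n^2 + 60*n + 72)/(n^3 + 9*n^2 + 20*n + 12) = (n + 6)/(n + 1)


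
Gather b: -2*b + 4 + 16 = 20 - 2*b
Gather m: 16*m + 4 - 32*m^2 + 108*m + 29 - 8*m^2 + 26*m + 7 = -40*m^2 + 150*m + 40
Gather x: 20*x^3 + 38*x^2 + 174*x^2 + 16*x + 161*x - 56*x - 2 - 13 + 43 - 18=20*x^3 + 212*x^2 + 121*x + 10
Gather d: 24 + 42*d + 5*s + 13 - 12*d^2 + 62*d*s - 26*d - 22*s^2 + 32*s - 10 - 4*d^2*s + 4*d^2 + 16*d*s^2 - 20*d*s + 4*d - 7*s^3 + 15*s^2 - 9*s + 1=d^2*(-4*s - 8) + d*(16*s^2 + 42*s + 20) - 7*s^3 - 7*s^2 + 28*s + 28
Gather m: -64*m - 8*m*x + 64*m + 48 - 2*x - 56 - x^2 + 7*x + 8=-8*m*x - x^2 + 5*x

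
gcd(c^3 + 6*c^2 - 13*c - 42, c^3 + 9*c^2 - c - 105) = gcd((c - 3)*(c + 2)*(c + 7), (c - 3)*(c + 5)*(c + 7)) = c^2 + 4*c - 21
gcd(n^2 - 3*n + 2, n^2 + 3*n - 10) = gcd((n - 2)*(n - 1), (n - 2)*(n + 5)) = n - 2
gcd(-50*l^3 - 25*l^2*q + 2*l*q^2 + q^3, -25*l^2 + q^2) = -25*l^2 + q^2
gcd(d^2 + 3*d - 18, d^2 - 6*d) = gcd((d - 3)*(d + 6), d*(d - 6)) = 1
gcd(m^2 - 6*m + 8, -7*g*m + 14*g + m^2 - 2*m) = m - 2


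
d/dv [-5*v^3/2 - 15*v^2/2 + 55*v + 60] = -15*v^2/2 - 15*v + 55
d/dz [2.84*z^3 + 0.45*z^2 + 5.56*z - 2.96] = 8.52*z^2 + 0.9*z + 5.56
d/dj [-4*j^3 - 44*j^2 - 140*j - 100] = -12*j^2 - 88*j - 140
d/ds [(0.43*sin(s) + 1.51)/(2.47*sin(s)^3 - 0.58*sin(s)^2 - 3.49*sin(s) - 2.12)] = (-2.1242*sin(s)^3 - 10.9397*sin(s)^2 + 1.7516*sin(s) + 4.3583)*cos(s)/(6.1009*sin(s)^6 - 2.8652*sin(s)^5 - 16.9042*sin(s)^4 - 6.4244*sin(s)^3 + 14.6393*sin(s)^2 + 14.7976*sin(s) + 4.4944)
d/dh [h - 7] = 1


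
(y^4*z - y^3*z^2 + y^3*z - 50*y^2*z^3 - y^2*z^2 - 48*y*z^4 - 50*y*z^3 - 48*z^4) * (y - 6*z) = y^5*z - 7*y^4*z^2 + y^4*z - 44*y^3*z^3 - 7*y^3*z^2 + 252*y^2*z^4 - 44*y^2*z^3 + 288*y*z^5 + 252*y*z^4 + 288*z^5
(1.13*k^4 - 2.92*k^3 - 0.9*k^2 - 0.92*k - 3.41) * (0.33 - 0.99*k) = -1.1187*k^5 + 3.2637*k^4 - 0.0726*k^3 + 0.6138*k^2 + 3.0723*k - 1.1253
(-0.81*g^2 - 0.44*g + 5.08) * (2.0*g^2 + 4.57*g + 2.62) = -1.62*g^4 - 4.5817*g^3 + 6.027*g^2 + 22.0628*g + 13.3096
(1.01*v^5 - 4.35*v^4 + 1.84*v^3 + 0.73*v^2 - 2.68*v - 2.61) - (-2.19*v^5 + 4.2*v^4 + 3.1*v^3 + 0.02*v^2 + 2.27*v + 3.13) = 3.2*v^5 - 8.55*v^4 - 1.26*v^3 + 0.71*v^2 - 4.95*v - 5.74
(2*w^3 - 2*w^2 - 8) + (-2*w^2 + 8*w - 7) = 2*w^3 - 4*w^2 + 8*w - 15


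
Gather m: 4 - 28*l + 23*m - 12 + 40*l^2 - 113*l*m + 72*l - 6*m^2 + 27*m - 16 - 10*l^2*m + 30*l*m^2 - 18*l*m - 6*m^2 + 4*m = 40*l^2 + 44*l + m^2*(30*l - 12) + m*(-10*l^2 - 131*l + 54) - 24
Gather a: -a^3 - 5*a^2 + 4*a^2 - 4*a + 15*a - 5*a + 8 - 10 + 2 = -a^3 - a^2 + 6*a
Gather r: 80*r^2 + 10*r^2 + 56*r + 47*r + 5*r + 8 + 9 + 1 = 90*r^2 + 108*r + 18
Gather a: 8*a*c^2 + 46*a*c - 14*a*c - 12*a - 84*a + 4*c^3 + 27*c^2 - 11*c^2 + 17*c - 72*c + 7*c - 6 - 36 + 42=a*(8*c^2 + 32*c - 96) + 4*c^3 + 16*c^2 - 48*c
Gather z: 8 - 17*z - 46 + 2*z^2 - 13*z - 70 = 2*z^2 - 30*z - 108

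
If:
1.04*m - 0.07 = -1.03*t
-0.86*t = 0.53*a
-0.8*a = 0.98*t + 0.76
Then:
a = -3.88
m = -2.30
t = 2.39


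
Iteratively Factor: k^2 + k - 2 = (k - 1)*(k + 2)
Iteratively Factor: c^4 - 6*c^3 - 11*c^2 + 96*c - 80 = (c - 4)*(c^3 - 2*c^2 - 19*c + 20) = (c - 4)*(c - 1)*(c^2 - c - 20) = (c - 5)*(c - 4)*(c - 1)*(c + 4)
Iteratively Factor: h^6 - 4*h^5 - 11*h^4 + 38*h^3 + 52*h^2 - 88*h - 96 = (h - 2)*(h^5 - 2*h^4 - 15*h^3 + 8*h^2 + 68*h + 48) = (h - 2)*(h + 2)*(h^4 - 4*h^3 - 7*h^2 + 22*h + 24) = (h - 2)*(h + 2)^2*(h^3 - 6*h^2 + 5*h + 12) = (h - 2)*(h + 1)*(h + 2)^2*(h^2 - 7*h + 12) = (h - 3)*(h - 2)*(h + 1)*(h + 2)^2*(h - 4)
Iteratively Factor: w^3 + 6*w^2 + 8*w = (w + 4)*(w^2 + 2*w) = (w + 2)*(w + 4)*(w)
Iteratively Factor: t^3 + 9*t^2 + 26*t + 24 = (t + 4)*(t^2 + 5*t + 6) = (t + 2)*(t + 4)*(t + 3)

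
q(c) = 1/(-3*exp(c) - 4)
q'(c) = 3*exp(c)/(-3*exp(c) - 4)^2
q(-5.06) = -0.25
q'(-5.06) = 0.00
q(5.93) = -0.00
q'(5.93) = 0.00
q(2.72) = -0.02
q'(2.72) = 0.02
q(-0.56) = -0.18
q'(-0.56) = 0.05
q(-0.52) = -0.17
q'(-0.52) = 0.05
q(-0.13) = -0.15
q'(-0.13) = 0.06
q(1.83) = -0.04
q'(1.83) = 0.04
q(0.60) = -0.11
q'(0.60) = 0.06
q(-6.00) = -0.25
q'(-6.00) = 0.00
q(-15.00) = -0.25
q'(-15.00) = 0.00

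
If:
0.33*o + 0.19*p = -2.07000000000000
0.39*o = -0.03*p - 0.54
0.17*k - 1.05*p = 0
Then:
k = -60.52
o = -0.63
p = -9.80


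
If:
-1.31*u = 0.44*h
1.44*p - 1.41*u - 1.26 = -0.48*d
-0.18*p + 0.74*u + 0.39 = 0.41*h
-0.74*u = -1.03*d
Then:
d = -0.09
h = 0.38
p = 0.78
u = -0.13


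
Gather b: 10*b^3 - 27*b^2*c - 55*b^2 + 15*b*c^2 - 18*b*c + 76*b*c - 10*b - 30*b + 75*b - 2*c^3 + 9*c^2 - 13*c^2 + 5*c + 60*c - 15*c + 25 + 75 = 10*b^3 + b^2*(-27*c - 55) + b*(15*c^2 + 58*c + 35) - 2*c^3 - 4*c^2 + 50*c + 100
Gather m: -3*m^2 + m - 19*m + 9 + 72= -3*m^2 - 18*m + 81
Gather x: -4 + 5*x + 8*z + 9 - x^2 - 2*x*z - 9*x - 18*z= -x^2 + x*(-2*z - 4) - 10*z + 5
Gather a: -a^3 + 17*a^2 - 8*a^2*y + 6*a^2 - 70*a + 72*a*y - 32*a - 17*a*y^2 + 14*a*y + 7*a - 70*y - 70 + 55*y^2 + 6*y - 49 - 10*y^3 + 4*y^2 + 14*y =-a^3 + a^2*(23 - 8*y) + a*(-17*y^2 + 86*y - 95) - 10*y^3 + 59*y^2 - 50*y - 119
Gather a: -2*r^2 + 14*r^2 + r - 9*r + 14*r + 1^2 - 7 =12*r^2 + 6*r - 6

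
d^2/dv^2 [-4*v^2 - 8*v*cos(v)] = 8*v*cos(v) + 16*sin(v) - 8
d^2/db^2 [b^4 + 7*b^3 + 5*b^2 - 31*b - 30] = 12*b^2 + 42*b + 10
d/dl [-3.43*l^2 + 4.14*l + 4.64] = 4.14 - 6.86*l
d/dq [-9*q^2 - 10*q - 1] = -18*q - 10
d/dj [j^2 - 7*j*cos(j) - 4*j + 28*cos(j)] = 7*j*sin(j) + 2*j - 28*sin(j) - 7*cos(j) - 4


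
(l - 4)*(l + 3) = l^2 - l - 12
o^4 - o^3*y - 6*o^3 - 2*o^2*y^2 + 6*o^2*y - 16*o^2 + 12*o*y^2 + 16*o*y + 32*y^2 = (o - 8)*(o + 2)*(o - 2*y)*(o + y)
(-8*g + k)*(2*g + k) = -16*g^2 - 6*g*k + k^2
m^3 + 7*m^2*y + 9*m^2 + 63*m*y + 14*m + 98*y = (m + 2)*(m + 7)*(m + 7*y)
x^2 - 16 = (x - 4)*(x + 4)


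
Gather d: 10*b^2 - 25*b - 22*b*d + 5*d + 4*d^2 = 10*b^2 - 25*b + 4*d^2 + d*(5 - 22*b)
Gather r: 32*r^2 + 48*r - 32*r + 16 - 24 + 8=32*r^2 + 16*r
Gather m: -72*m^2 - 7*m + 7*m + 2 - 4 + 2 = -72*m^2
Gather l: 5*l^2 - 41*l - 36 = 5*l^2 - 41*l - 36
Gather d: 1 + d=d + 1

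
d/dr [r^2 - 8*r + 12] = 2*r - 8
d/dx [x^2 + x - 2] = 2*x + 1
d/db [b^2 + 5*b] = 2*b + 5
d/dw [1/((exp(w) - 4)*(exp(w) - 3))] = (7 - 2*exp(w))*exp(w)/(exp(4*w) - 14*exp(3*w) + 73*exp(2*w) - 168*exp(w) + 144)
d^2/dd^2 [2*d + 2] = 0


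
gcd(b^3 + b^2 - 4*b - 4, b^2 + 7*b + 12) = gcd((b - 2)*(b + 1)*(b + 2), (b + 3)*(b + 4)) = 1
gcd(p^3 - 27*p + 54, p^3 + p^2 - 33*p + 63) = p^2 - 6*p + 9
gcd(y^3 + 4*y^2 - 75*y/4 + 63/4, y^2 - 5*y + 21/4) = y - 3/2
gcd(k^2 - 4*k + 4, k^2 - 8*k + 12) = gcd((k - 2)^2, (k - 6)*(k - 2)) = k - 2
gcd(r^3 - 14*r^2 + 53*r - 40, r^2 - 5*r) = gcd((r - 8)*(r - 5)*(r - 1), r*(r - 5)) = r - 5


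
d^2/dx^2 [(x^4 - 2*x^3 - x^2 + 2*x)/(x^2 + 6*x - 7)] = 2*(x^3 + 21*x^2 + 147*x - 35)/(x^3 + 21*x^2 + 147*x + 343)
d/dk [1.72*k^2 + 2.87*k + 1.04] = 3.44*k + 2.87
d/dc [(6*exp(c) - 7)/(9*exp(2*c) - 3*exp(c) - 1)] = (-54*exp(2*c) + 126*exp(c) - 27)*exp(c)/(81*exp(4*c) - 54*exp(3*c) - 9*exp(2*c) + 6*exp(c) + 1)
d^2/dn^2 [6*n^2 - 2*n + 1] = 12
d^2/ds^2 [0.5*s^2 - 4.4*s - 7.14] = 1.00000000000000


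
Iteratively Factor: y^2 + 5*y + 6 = (y + 3)*(y + 2)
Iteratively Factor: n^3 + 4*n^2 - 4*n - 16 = (n + 4)*(n^2 - 4) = (n + 2)*(n + 4)*(n - 2)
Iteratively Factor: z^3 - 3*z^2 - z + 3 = (z - 1)*(z^2 - 2*z - 3) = (z - 3)*(z - 1)*(z + 1)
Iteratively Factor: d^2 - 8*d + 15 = (d - 5)*(d - 3)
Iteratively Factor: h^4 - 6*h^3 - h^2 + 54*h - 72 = (h + 3)*(h^3 - 9*h^2 + 26*h - 24) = (h - 4)*(h + 3)*(h^2 - 5*h + 6) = (h - 4)*(h - 2)*(h + 3)*(h - 3)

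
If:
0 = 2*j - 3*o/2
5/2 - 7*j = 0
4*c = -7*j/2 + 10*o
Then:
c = 295/336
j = 5/14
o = 10/21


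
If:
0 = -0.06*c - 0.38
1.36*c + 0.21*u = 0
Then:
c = -6.33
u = 41.02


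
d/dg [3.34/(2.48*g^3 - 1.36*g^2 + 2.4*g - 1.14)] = (-24.8496*g^2 + 9.0848*g - 8.016)/(2.48*g^3 - 1.36*g^2 + 2.4*g - 1.14)^2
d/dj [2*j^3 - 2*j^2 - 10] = 2*j*(3*j - 2)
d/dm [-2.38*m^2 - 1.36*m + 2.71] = -4.76*m - 1.36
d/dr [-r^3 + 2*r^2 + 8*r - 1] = -3*r^2 + 4*r + 8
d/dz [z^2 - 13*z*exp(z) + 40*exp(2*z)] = -13*z*exp(z) + 2*z + 80*exp(2*z) - 13*exp(z)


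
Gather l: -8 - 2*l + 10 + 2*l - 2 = 0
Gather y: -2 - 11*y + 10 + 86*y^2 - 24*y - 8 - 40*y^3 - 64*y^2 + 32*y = -40*y^3 + 22*y^2 - 3*y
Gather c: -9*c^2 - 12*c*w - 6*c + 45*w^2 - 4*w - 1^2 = -9*c^2 + c*(-12*w - 6) + 45*w^2 - 4*w - 1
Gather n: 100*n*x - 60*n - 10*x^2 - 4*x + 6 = n*(100*x - 60) - 10*x^2 - 4*x + 6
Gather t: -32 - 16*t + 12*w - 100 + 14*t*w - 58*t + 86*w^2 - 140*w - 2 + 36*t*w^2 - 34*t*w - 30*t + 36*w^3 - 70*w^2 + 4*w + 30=t*(36*w^2 - 20*w - 104) + 36*w^3 + 16*w^2 - 124*w - 104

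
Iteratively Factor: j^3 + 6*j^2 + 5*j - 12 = (j + 3)*(j^2 + 3*j - 4) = (j - 1)*(j + 3)*(j + 4)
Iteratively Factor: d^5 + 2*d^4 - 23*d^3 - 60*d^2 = (d + 4)*(d^4 - 2*d^3 - 15*d^2) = d*(d + 4)*(d^3 - 2*d^2 - 15*d) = d^2*(d + 4)*(d^2 - 2*d - 15) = d^2*(d + 3)*(d + 4)*(d - 5)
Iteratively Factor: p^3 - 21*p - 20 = (p + 4)*(p^2 - 4*p - 5) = (p - 5)*(p + 4)*(p + 1)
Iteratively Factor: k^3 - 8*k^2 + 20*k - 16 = (k - 2)*(k^2 - 6*k + 8) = (k - 4)*(k - 2)*(k - 2)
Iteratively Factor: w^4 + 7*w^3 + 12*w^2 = (w + 3)*(w^3 + 4*w^2) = (w + 3)*(w + 4)*(w^2) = w*(w + 3)*(w + 4)*(w)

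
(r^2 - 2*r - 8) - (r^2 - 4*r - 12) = 2*r + 4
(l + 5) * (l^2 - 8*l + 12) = l^3 - 3*l^2 - 28*l + 60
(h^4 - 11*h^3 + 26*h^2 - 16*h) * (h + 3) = h^5 - 8*h^4 - 7*h^3 + 62*h^2 - 48*h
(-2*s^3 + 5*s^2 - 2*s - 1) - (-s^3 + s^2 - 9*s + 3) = -s^3 + 4*s^2 + 7*s - 4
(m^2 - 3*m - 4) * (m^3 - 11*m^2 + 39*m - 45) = m^5 - 14*m^4 + 68*m^3 - 118*m^2 - 21*m + 180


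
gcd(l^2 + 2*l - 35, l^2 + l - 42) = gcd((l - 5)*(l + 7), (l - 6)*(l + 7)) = l + 7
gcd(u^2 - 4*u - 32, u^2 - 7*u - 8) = u - 8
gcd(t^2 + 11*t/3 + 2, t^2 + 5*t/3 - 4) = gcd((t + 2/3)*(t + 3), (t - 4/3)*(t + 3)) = t + 3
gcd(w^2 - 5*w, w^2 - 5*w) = w^2 - 5*w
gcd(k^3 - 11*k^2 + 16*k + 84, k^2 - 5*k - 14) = k^2 - 5*k - 14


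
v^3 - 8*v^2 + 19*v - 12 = (v - 4)*(v - 3)*(v - 1)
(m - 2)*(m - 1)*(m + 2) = m^3 - m^2 - 4*m + 4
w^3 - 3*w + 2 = (w - 1)^2*(w + 2)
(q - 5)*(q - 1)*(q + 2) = q^3 - 4*q^2 - 7*q + 10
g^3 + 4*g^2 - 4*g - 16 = (g - 2)*(g + 2)*(g + 4)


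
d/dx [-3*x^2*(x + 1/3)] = x*(-9*x - 2)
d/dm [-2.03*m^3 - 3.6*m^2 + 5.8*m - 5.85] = -6.09*m^2 - 7.2*m + 5.8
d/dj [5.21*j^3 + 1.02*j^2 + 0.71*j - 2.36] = 15.63*j^2 + 2.04*j + 0.71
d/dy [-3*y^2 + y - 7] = 1 - 6*y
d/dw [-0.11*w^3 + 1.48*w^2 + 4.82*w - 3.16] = -0.33*w^2 + 2.96*w + 4.82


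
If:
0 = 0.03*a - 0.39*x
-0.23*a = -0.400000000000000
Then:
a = 1.74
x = 0.13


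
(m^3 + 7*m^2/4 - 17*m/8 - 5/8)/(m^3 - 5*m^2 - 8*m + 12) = (8*m^2 + 22*m + 5)/(8*(m^2 - 4*m - 12))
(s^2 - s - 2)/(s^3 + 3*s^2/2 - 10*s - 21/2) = 2*(s - 2)/(2*s^2 + s - 21)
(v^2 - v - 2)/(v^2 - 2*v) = (v + 1)/v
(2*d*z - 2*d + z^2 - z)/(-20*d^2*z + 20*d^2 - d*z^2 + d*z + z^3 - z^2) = (2*d + z)/(-20*d^2 - d*z + z^2)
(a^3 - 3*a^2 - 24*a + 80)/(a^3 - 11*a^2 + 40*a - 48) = (a + 5)/(a - 3)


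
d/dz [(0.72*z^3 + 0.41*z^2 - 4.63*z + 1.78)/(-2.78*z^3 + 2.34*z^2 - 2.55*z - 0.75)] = (-8.88178419700125e-16*z^5 + 2.8246*z^4 - 29.4148*z^3 + 23.0139*z^2 - 8.9454*z + 8.0115)/(7.7284*z^6 - 13.0104*z^5 + 19.6536*z^4 - 7.764*z^3 + 2.9925*z^2 + 3.825*z + 0.5625)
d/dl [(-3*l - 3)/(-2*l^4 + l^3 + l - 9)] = 3*(2*l^4 - l^3 - l + (l + 1)*(-8*l^3 + 3*l^2 + 1) + 9)/(2*l^4 - l^3 - l + 9)^2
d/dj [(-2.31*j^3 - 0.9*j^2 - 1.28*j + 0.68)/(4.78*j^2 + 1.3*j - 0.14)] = (-11.0418*j^4 - 6.006*j^3 + 5.9186*j^2 - 6.2488*j - 0.7048)/(22.8484*j^4 + 12.428*j^3 + 0.3516*j^2 - 0.364*j + 0.0196)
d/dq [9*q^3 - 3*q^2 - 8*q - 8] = 27*q^2 - 6*q - 8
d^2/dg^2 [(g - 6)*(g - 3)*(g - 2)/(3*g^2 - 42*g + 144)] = 20/(g^3 - 24*g^2 + 192*g - 512)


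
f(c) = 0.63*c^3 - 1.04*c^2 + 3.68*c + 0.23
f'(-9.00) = 175.49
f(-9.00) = -576.40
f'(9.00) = 138.05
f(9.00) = 408.38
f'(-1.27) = 9.37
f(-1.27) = -7.41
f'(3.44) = 18.89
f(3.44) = 26.23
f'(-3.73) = 37.73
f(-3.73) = -60.66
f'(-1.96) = 15.02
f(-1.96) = -15.72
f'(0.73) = 3.17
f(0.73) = 2.61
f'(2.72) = 12.01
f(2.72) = 15.22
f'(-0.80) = 6.55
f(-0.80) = -3.70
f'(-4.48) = 50.93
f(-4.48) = -93.78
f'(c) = 1.89*c^2 - 2.08*c + 3.68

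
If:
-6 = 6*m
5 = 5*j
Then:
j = 1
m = -1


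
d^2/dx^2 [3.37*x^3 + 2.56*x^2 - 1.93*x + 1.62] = 20.22*x + 5.12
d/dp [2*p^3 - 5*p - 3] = 6*p^2 - 5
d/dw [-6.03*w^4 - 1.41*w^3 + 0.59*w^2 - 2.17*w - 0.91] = -24.12*w^3 - 4.23*w^2 + 1.18*w - 2.17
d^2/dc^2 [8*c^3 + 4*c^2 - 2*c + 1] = 48*c + 8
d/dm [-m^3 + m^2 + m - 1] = -3*m^2 + 2*m + 1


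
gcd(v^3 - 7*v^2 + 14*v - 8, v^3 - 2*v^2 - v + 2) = v^2 - 3*v + 2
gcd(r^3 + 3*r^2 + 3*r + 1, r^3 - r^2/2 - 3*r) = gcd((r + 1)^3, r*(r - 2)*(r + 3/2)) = 1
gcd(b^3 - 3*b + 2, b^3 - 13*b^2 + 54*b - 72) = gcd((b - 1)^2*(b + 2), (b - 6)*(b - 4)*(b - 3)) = 1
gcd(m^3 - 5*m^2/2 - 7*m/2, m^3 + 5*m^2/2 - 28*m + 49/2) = m - 7/2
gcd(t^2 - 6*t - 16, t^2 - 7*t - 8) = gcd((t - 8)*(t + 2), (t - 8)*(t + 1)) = t - 8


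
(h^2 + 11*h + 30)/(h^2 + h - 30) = (h + 5)/(h - 5)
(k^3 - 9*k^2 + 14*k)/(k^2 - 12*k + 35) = k*(k - 2)/(k - 5)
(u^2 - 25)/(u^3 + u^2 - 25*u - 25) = 1/(u + 1)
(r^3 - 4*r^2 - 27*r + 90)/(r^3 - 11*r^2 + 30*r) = (r^2 + 2*r - 15)/(r*(r - 5))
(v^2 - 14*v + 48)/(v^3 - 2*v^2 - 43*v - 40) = (v - 6)/(v^2 + 6*v + 5)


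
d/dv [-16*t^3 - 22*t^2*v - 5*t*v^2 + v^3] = -22*t^2 - 10*t*v + 3*v^2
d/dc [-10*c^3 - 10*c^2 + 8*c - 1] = -30*c^2 - 20*c + 8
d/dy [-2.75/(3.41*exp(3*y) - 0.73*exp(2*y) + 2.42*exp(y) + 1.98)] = (28.1325*exp(2*y) - 4.015*exp(y) + 6.655)*exp(y)/(3.41*exp(3*y) - 0.73*exp(2*y) + 2.42*exp(y) + 1.98)^2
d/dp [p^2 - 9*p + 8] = 2*p - 9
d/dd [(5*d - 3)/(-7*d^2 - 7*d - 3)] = (35*d^2 - 42*d - 36)/(49*d^4 + 98*d^3 + 91*d^2 + 42*d + 9)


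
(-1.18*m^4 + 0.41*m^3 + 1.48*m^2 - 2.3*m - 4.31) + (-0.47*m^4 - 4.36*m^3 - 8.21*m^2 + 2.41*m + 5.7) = -1.65*m^4 - 3.95*m^3 - 6.73*m^2 + 0.11*m + 1.39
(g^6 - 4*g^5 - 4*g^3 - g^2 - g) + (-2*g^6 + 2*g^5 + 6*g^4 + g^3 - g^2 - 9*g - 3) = -g^6 - 2*g^5 + 6*g^4 - 3*g^3 - 2*g^2 - 10*g - 3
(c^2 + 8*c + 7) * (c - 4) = c^3 + 4*c^2 - 25*c - 28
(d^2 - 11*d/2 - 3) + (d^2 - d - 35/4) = 2*d^2 - 13*d/2 - 47/4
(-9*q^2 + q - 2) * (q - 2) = -9*q^3 + 19*q^2 - 4*q + 4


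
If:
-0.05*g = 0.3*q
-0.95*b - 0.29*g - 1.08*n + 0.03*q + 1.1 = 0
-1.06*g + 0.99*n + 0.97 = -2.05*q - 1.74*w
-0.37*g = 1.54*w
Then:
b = 9.98983576878314*w + 2.27177033492823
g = -4.16216216216216*w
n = -7.65046865046865*w - 0.97979797979798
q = 0.693693693693694*w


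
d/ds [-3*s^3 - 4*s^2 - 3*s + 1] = -9*s^2 - 8*s - 3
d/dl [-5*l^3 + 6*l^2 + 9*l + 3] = -15*l^2 + 12*l + 9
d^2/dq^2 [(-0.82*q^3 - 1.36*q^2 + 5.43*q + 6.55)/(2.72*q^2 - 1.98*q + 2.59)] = (-7.105427357601e-15*q^5 + 7.105427357601e-15*q^4 + 70.8218079999999*q^3 + 373.473432*q^2 - 474.177516*q - 3.48342000000002)/(20.123648*q^6 - 43.946496*q^5 + 89.476032*q^4 - 91.454616*q^3 + 85.199604*q^2 - 39.846114*q + 17.373979)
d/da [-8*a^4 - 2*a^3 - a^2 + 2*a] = -32*a^3 - 6*a^2 - 2*a + 2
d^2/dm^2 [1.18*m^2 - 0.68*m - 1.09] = 2.36000000000000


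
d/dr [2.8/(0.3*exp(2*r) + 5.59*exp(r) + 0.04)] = (-1.68*exp(r) - 15.652)*exp(r)/(0.3*exp(2*r) + 5.59*exp(r) + 0.04)^2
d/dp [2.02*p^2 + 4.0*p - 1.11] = 4.04*p + 4.0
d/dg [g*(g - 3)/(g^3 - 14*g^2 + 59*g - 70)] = (-g^4 + 6*g^3 + 17*g^2 - 140*g + 210)/(g^6 - 28*g^5 + 314*g^4 - 1792*g^3 + 5441*g^2 - 8260*g + 4900)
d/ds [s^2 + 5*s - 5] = 2*s + 5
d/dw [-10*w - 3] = -10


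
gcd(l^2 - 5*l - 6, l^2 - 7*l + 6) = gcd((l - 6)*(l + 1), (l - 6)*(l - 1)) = l - 6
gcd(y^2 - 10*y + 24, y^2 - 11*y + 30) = y - 6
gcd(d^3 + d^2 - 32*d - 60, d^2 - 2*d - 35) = d + 5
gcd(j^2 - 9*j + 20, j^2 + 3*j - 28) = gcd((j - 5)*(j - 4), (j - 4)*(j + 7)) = j - 4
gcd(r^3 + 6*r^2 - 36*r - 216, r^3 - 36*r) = r^2 - 36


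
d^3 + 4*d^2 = d^2*(d + 4)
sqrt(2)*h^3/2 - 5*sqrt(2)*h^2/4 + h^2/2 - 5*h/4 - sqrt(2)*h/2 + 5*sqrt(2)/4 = (h - 5/2)*(h - sqrt(2)/2)*(sqrt(2)*h/2 + 1)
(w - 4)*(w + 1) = w^2 - 3*w - 4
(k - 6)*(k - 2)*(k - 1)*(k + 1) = k^4 - 8*k^3 + 11*k^2 + 8*k - 12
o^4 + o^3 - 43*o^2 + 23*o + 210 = (o - 5)*(o - 3)*(o + 2)*(o + 7)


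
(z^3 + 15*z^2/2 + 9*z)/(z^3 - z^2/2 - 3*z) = (z + 6)/(z - 2)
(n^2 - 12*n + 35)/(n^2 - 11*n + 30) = (n - 7)/(n - 6)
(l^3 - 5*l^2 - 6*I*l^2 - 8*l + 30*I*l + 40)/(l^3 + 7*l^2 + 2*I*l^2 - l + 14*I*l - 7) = (l^3 + l^2*(-5 - 6*I) + l*(-8 + 30*I) + 40)/(l^3 + l^2*(7 + 2*I) + l*(-1 + 14*I) - 7)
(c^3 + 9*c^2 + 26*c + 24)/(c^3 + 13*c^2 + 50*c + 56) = (c + 3)/(c + 7)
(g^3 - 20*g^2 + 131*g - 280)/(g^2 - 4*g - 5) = (g^2 - 15*g + 56)/(g + 1)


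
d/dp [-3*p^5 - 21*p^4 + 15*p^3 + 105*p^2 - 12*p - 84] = -15*p^4 - 84*p^3 + 45*p^2 + 210*p - 12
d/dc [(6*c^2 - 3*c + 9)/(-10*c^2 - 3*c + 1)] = 24*(-2*c^2 + 8*c + 1)/(100*c^4 + 60*c^3 - 11*c^2 - 6*c + 1)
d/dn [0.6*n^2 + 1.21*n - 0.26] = 1.2*n + 1.21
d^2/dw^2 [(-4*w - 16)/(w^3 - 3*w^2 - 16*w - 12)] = 8*((w + 4)*(-3*w^2 + 6*w + 16)^2 + (3*w^2 - 6*w + 3*(w - 1)*(w + 4) - 16)*(-w^3 + 3*w^2 + 16*w + 12))/(-w^3 + 3*w^2 + 16*w + 12)^3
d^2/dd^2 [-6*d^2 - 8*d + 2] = -12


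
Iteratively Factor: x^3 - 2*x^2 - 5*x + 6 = (x + 2)*(x^2 - 4*x + 3) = (x - 3)*(x + 2)*(x - 1)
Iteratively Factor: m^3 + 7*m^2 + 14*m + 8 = (m + 2)*(m^2 + 5*m + 4) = (m + 1)*(m + 2)*(m + 4)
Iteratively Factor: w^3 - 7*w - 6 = (w - 3)*(w^2 + 3*w + 2) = (w - 3)*(w + 1)*(w + 2)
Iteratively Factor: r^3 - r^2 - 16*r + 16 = (r + 4)*(r^2 - 5*r + 4) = (r - 4)*(r + 4)*(r - 1)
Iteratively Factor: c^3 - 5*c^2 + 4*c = (c - 4)*(c^2 - c) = (c - 4)*(c - 1)*(c)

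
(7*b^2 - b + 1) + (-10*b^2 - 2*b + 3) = -3*b^2 - 3*b + 4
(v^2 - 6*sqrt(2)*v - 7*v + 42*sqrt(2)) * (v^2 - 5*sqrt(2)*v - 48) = v^4 - 11*sqrt(2)*v^3 - 7*v^3 + 12*v^2 + 77*sqrt(2)*v^2 - 84*v + 288*sqrt(2)*v - 2016*sqrt(2)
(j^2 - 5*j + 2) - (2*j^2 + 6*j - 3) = -j^2 - 11*j + 5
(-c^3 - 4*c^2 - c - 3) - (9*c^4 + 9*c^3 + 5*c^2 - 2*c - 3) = -9*c^4 - 10*c^3 - 9*c^2 + c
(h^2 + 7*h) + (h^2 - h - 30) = 2*h^2 + 6*h - 30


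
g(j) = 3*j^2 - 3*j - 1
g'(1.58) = 6.48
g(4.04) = 35.84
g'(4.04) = 21.24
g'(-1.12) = -9.72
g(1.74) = 2.86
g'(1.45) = 5.70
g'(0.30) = -1.20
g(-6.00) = 125.00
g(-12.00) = 467.00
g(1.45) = 0.96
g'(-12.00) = -75.00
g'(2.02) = 9.12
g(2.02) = 5.18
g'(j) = 6*j - 3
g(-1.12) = 6.12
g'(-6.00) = -39.00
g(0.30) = -1.63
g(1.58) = 1.75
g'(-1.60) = -12.60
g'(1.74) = 7.44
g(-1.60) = 11.48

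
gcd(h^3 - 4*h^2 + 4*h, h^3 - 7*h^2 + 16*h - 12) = h^2 - 4*h + 4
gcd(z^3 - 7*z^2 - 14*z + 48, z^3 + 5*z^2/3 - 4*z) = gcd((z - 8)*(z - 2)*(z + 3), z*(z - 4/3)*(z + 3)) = z + 3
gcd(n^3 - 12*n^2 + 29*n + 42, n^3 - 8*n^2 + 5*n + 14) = n^2 - 6*n - 7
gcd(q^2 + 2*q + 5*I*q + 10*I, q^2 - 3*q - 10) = q + 2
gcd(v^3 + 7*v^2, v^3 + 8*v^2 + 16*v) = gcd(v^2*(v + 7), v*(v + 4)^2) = v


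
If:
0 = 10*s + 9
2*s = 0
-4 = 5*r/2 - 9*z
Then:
No Solution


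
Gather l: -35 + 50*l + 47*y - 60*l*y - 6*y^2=l*(50 - 60*y) - 6*y^2 + 47*y - 35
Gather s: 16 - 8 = 8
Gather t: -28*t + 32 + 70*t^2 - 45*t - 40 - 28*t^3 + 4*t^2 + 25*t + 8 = -28*t^3 + 74*t^2 - 48*t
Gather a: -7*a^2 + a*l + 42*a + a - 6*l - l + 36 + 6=-7*a^2 + a*(l + 43) - 7*l + 42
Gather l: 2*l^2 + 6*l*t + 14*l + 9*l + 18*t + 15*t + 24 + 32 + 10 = 2*l^2 + l*(6*t + 23) + 33*t + 66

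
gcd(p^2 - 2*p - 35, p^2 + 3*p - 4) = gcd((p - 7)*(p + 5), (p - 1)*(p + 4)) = 1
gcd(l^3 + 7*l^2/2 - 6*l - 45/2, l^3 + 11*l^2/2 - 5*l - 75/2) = l^2 + l/2 - 15/2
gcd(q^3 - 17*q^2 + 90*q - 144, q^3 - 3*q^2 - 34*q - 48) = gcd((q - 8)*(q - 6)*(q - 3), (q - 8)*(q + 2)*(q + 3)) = q - 8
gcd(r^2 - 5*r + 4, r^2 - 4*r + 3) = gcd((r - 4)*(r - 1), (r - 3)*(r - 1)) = r - 1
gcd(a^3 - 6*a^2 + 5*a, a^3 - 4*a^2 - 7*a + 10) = a^2 - 6*a + 5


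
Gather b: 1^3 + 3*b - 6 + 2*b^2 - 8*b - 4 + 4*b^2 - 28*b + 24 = 6*b^2 - 33*b + 15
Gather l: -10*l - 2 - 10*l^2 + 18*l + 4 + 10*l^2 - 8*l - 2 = 0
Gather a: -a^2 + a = -a^2 + a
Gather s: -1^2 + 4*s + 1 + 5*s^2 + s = 5*s^2 + 5*s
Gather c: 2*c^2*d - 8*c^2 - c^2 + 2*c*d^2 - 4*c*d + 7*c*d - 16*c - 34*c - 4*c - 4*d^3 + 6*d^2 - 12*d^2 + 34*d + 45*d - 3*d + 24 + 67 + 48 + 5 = c^2*(2*d - 9) + c*(2*d^2 + 3*d - 54) - 4*d^3 - 6*d^2 + 76*d + 144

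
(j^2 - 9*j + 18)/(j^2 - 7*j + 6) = (j - 3)/(j - 1)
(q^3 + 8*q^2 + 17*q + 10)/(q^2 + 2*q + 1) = (q^2 + 7*q + 10)/(q + 1)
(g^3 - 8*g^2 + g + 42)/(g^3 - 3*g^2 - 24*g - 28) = (g - 3)/(g + 2)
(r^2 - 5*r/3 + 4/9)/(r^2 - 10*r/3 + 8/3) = (r - 1/3)/(r - 2)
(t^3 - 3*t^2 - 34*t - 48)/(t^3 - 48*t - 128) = (t^2 + 5*t + 6)/(t^2 + 8*t + 16)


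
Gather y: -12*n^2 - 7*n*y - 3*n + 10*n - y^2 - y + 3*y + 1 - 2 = -12*n^2 + 7*n - y^2 + y*(2 - 7*n) - 1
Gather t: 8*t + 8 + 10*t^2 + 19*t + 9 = 10*t^2 + 27*t + 17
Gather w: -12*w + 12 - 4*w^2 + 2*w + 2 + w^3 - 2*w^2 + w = w^3 - 6*w^2 - 9*w + 14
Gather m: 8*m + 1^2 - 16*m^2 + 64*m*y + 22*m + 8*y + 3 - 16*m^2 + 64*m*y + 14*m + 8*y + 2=-32*m^2 + m*(128*y + 44) + 16*y + 6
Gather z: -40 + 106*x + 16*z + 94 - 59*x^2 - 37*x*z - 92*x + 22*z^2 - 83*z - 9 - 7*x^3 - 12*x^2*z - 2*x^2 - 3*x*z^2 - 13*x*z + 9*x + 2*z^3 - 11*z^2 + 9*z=-7*x^3 - 61*x^2 + 23*x + 2*z^3 + z^2*(11 - 3*x) + z*(-12*x^2 - 50*x - 58) + 45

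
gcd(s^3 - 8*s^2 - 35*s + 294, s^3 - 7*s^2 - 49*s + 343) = s^2 - 14*s + 49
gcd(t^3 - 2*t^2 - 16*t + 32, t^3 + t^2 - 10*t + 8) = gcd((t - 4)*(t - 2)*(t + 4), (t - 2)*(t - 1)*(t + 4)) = t^2 + 2*t - 8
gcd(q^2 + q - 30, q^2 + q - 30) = q^2 + q - 30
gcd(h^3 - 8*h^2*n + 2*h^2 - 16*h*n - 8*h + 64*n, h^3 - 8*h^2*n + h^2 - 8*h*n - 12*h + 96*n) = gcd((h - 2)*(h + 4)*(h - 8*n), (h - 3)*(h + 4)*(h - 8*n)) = h^2 - 8*h*n + 4*h - 32*n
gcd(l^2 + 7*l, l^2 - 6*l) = l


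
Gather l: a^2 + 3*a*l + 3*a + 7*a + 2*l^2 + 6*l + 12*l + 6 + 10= a^2 + 10*a + 2*l^2 + l*(3*a + 18) + 16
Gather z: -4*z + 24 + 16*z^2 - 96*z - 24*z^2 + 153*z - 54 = -8*z^2 + 53*z - 30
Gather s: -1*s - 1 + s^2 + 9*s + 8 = s^2 + 8*s + 7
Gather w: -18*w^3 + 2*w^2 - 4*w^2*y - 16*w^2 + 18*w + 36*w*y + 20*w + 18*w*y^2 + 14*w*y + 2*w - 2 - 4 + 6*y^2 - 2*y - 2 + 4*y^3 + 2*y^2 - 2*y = -18*w^3 + w^2*(-4*y - 14) + w*(18*y^2 + 50*y + 40) + 4*y^3 + 8*y^2 - 4*y - 8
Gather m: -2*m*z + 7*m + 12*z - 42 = m*(7 - 2*z) + 12*z - 42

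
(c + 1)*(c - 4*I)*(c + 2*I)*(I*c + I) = I*c^4 + 2*c^3 + 2*I*c^3 + 4*c^2 + 9*I*c^2 + 2*c + 16*I*c + 8*I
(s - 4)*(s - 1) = s^2 - 5*s + 4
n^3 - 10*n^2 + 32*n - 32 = (n - 4)^2*(n - 2)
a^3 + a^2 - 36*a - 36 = (a - 6)*(a + 1)*(a + 6)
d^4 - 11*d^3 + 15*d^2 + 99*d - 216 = (d - 8)*(d - 3)^2*(d + 3)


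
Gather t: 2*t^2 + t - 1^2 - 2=2*t^2 + t - 3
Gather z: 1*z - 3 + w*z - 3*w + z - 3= -3*w + z*(w + 2) - 6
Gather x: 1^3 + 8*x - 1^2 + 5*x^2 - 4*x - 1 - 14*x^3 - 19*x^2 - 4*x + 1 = -14*x^3 - 14*x^2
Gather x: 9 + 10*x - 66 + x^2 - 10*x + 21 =x^2 - 36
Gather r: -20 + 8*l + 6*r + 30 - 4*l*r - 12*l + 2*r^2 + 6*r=-4*l + 2*r^2 + r*(12 - 4*l) + 10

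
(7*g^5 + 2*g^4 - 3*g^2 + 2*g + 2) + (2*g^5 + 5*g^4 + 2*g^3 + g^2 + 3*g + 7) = 9*g^5 + 7*g^4 + 2*g^3 - 2*g^2 + 5*g + 9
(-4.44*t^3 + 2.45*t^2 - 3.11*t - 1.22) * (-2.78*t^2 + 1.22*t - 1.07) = 12.3432*t^5 - 12.2278*t^4 + 16.3856*t^3 - 3.0241*t^2 + 1.8393*t + 1.3054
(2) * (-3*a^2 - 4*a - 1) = -6*a^2 - 8*a - 2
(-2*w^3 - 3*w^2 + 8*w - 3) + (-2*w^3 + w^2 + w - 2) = -4*w^3 - 2*w^2 + 9*w - 5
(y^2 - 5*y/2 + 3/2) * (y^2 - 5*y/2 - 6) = y^4 - 5*y^3 + 7*y^2/4 + 45*y/4 - 9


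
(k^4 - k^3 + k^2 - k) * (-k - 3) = -k^5 - 2*k^4 + 2*k^3 - 2*k^2 + 3*k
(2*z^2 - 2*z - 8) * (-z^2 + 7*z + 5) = -2*z^4 + 16*z^3 + 4*z^2 - 66*z - 40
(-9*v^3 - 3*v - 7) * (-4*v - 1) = 36*v^4 + 9*v^3 + 12*v^2 + 31*v + 7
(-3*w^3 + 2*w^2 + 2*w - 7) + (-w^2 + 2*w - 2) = -3*w^3 + w^2 + 4*w - 9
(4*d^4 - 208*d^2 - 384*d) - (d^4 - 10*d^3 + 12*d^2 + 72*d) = 3*d^4 + 10*d^3 - 220*d^2 - 456*d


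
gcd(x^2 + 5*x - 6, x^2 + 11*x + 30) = x + 6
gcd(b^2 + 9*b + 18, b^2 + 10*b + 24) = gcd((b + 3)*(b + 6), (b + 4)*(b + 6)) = b + 6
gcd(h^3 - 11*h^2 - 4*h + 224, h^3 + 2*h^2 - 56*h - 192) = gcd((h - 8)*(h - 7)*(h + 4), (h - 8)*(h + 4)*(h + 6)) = h^2 - 4*h - 32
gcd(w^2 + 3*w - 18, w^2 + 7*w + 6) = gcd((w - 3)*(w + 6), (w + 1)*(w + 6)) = w + 6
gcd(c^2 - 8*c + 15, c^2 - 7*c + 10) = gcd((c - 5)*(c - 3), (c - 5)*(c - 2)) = c - 5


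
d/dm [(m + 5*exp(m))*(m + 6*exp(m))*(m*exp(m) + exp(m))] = (m^3 + 22*m^2*exp(m) + 4*m^2 + 90*m*exp(2*m) + 44*m*exp(m) + 2*m + 120*exp(2*m) + 11*exp(m))*exp(m)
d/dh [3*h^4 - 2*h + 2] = 12*h^3 - 2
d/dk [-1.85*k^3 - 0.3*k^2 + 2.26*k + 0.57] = -5.55*k^2 - 0.6*k + 2.26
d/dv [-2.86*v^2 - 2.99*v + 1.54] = -5.72*v - 2.99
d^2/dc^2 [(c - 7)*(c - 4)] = 2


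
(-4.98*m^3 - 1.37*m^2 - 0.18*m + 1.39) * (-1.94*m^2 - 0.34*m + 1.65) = 9.6612*m^5 + 4.351*m^4 - 7.402*m^3 - 4.8959*m^2 - 0.7696*m + 2.2935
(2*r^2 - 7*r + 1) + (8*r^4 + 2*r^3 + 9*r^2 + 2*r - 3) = 8*r^4 + 2*r^3 + 11*r^2 - 5*r - 2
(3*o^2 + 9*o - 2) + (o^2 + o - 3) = 4*o^2 + 10*o - 5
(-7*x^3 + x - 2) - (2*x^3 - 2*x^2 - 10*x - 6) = -9*x^3 + 2*x^2 + 11*x + 4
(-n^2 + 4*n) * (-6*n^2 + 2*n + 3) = 6*n^4 - 26*n^3 + 5*n^2 + 12*n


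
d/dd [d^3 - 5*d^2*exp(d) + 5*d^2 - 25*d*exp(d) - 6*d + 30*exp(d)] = -5*d^2*exp(d) + 3*d^2 - 35*d*exp(d) + 10*d + 5*exp(d) - 6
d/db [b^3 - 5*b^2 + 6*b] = 3*b^2 - 10*b + 6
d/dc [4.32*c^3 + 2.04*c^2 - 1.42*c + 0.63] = 12.96*c^2 + 4.08*c - 1.42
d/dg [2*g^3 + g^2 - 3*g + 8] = 6*g^2 + 2*g - 3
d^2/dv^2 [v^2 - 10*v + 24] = 2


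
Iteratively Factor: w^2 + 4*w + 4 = (w + 2)*(w + 2)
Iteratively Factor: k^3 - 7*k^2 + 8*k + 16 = (k - 4)*(k^2 - 3*k - 4) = (k - 4)^2*(k + 1)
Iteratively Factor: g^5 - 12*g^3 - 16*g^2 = (g + 2)*(g^4 - 2*g^3 - 8*g^2) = g*(g + 2)*(g^3 - 2*g^2 - 8*g) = g*(g - 4)*(g + 2)*(g^2 + 2*g) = g^2*(g - 4)*(g + 2)*(g + 2)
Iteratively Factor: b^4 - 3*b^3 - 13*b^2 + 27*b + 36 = (b + 3)*(b^3 - 6*b^2 + 5*b + 12) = (b + 1)*(b + 3)*(b^2 - 7*b + 12) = (b - 4)*(b + 1)*(b + 3)*(b - 3)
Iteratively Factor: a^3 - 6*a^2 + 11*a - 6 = (a - 1)*(a^2 - 5*a + 6) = (a - 2)*(a - 1)*(a - 3)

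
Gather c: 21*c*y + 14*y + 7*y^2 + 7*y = 21*c*y + 7*y^2 + 21*y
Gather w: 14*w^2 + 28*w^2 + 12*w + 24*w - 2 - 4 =42*w^2 + 36*w - 6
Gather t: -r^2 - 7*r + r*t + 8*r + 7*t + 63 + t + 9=-r^2 + r + t*(r + 8) + 72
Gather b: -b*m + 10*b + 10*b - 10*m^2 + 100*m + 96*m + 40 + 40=b*(20 - m) - 10*m^2 + 196*m + 80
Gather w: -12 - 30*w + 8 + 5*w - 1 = -25*w - 5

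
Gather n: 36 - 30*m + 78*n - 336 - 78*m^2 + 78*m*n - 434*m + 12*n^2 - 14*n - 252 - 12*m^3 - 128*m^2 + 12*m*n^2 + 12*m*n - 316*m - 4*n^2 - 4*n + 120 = -12*m^3 - 206*m^2 - 780*m + n^2*(12*m + 8) + n*(90*m + 60) - 432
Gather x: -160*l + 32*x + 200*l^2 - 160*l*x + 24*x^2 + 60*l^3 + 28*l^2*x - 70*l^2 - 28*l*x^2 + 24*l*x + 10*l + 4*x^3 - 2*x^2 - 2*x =60*l^3 + 130*l^2 - 150*l + 4*x^3 + x^2*(22 - 28*l) + x*(28*l^2 - 136*l + 30)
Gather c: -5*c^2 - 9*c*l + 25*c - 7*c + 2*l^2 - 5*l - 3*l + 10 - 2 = -5*c^2 + c*(18 - 9*l) + 2*l^2 - 8*l + 8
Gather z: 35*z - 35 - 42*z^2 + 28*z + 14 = -42*z^2 + 63*z - 21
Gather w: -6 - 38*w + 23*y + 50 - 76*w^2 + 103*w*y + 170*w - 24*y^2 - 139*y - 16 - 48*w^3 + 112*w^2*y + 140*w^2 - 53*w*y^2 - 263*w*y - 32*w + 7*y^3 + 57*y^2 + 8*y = -48*w^3 + w^2*(112*y + 64) + w*(-53*y^2 - 160*y + 100) + 7*y^3 + 33*y^2 - 108*y + 28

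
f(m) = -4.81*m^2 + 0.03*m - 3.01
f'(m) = 0.03 - 9.62*m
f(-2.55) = -34.36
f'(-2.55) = 24.56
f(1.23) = -10.25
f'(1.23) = -11.80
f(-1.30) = -11.18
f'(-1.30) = 12.54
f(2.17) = -25.59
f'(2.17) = -20.85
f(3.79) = -71.99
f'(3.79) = -36.43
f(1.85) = -19.42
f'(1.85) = -17.77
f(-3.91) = -76.66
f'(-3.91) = 37.64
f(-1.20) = -9.97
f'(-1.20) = 11.57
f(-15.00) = -1085.71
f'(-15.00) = 144.33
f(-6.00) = -176.35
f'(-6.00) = 57.75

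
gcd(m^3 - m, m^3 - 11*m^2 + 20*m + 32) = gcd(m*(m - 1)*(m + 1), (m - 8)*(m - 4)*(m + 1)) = m + 1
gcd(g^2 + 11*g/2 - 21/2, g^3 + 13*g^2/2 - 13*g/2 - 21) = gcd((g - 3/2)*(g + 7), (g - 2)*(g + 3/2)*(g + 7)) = g + 7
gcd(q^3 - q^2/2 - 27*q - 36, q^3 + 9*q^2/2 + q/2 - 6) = q^2 + 11*q/2 + 6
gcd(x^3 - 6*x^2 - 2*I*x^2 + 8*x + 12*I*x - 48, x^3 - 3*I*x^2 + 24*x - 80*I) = x - 4*I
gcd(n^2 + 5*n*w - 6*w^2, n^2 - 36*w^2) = n + 6*w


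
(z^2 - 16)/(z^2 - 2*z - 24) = (z - 4)/(z - 6)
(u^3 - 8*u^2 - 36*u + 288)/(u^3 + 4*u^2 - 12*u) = (u^2 - 14*u + 48)/(u*(u - 2))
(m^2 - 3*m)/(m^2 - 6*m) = (m - 3)/(m - 6)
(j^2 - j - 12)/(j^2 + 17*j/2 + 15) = 2*(j^2 - j - 12)/(2*j^2 + 17*j + 30)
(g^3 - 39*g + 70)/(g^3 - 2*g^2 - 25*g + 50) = (g + 7)/(g + 5)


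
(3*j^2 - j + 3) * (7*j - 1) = 21*j^3 - 10*j^2 + 22*j - 3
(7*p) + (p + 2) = 8*p + 2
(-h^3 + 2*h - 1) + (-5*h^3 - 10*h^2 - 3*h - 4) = -6*h^3 - 10*h^2 - h - 5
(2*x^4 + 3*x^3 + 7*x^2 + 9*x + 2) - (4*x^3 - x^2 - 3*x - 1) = 2*x^4 - x^3 + 8*x^2 + 12*x + 3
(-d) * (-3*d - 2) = 3*d^2 + 2*d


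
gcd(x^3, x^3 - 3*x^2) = x^2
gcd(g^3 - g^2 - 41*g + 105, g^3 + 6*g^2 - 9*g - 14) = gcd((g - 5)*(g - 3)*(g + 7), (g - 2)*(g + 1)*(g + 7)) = g + 7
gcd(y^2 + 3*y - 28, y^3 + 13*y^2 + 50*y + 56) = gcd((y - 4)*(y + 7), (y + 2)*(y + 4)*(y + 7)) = y + 7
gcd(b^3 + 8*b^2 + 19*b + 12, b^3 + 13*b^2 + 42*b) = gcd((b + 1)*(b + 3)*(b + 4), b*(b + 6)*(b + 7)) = 1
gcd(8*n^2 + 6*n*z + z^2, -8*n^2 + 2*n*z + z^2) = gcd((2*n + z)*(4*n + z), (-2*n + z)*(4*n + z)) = 4*n + z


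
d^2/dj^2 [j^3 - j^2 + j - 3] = 6*j - 2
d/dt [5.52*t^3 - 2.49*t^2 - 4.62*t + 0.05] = 16.56*t^2 - 4.98*t - 4.62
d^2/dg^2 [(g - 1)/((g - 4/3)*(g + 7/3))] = 486*(3*g^3 - 9*g^2 + 19*g - 3)/(729*g^6 + 2187*g^5 - 4617*g^4 - 12879*g^3 + 14364*g^2 + 21168*g - 21952)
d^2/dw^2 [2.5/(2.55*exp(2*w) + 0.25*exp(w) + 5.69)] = (2.5*(5.1*exp(w) + 0.25)*(10.2*exp(w) + 0.5)*exp(w) - (25.5*exp(w) + 0.625)*(2.55*exp(2*w) + 0.25*exp(w) + 5.69))*exp(w)/(2.55*exp(2*w) + 0.25*exp(w) + 5.69)^3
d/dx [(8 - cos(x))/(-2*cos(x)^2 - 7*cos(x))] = 2*(sin(x) - 28*sin(x)/cos(x)^2 - 16*tan(x))/(2*cos(x) + 7)^2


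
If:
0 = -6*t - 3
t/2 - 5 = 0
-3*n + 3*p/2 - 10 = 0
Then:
No Solution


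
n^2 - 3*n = n*(n - 3)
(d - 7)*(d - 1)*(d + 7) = d^3 - d^2 - 49*d + 49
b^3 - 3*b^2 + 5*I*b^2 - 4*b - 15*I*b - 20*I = (b - 4)*(b + 1)*(b + 5*I)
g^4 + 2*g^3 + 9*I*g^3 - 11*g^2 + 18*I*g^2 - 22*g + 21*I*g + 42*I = (g + 2)*(g - I)*(g + 3*I)*(g + 7*I)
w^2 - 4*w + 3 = (w - 3)*(w - 1)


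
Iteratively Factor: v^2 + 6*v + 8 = (v + 2)*(v + 4)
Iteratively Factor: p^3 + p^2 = (p)*(p^2 + p) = p*(p + 1)*(p)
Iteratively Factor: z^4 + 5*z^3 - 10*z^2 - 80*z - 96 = (z + 4)*(z^3 + z^2 - 14*z - 24) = (z + 3)*(z + 4)*(z^2 - 2*z - 8) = (z - 4)*(z + 3)*(z + 4)*(z + 2)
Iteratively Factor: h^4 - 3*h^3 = (h - 3)*(h^3) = h*(h - 3)*(h^2) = h^2*(h - 3)*(h)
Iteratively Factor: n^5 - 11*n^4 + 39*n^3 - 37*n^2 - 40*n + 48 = (n - 3)*(n^4 - 8*n^3 + 15*n^2 + 8*n - 16) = (n - 3)*(n - 1)*(n^3 - 7*n^2 + 8*n + 16) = (n - 4)*(n - 3)*(n - 1)*(n^2 - 3*n - 4) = (n - 4)^2*(n - 3)*(n - 1)*(n + 1)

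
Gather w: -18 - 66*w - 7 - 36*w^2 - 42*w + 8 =-36*w^2 - 108*w - 17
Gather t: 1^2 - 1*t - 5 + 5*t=4*t - 4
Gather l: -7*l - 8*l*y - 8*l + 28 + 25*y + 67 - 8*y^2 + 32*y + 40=l*(-8*y - 15) - 8*y^2 + 57*y + 135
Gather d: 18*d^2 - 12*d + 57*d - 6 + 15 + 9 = 18*d^2 + 45*d + 18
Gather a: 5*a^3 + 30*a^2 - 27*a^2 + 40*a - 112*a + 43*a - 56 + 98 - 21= 5*a^3 + 3*a^2 - 29*a + 21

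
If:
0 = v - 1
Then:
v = 1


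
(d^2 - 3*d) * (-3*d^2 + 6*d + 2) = -3*d^4 + 15*d^3 - 16*d^2 - 6*d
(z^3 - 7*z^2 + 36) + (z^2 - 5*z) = z^3 - 6*z^2 - 5*z + 36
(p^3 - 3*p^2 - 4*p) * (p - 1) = p^4 - 4*p^3 - p^2 + 4*p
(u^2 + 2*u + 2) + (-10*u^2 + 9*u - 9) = -9*u^2 + 11*u - 7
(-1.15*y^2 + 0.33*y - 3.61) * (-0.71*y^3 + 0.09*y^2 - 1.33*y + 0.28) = 0.8165*y^5 - 0.3378*y^4 + 4.1223*y^3 - 1.0858*y^2 + 4.8937*y - 1.0108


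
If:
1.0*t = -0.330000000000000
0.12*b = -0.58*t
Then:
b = 1.60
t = -0.33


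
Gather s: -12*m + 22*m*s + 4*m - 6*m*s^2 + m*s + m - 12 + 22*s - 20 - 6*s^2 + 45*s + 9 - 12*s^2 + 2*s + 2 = -7*m + s^2*(-6*m - 18) + s*(23*m + 69) - 21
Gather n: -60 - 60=-120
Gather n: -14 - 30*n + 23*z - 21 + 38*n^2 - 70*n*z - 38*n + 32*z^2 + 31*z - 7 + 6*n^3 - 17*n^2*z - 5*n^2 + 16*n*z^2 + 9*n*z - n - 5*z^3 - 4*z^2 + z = 6*n^3 + n^2*(33 - 17*z) + n*(16*z^2 - 61*z - 69) - 5*z^3 + 28*z^2 + 55*z - 42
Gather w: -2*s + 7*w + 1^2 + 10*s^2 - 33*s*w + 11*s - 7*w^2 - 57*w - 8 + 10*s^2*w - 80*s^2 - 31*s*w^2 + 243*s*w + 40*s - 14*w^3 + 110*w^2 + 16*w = -70*s^2 + 49*s - 14*w^3 + w^2*(103 - 31*s) + w*(10*s^2 + 210*s - 34) - 7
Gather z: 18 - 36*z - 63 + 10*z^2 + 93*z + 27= 10*z^2 + 57*z - 18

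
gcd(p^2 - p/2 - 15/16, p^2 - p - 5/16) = p - 5/4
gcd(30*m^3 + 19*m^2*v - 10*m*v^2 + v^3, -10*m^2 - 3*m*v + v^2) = -5*m + v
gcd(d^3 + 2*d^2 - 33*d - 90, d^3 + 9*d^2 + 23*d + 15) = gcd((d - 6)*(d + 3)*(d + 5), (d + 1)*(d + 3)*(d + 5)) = d^2 + 8*d + 15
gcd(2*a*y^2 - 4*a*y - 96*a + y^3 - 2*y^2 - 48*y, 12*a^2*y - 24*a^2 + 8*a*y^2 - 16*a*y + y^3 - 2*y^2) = 2*a + y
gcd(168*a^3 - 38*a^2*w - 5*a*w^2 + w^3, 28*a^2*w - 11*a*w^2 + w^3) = 28*a^2 - 11*a*w + w^2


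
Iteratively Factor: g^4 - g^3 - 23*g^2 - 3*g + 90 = (g - 5)*(g^3 + 4*g^2 - 3*g - 18) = (g - 5)*(g + 3)*(g^2 + g - 6) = (g - 5)*(g - 2)*(g + 3)*(g + 3)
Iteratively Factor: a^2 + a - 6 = (a + 3)*(a - 2)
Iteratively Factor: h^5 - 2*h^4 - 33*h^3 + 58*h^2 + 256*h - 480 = (h - 3)*(h^4 + h^3 - 30*h^2 - 32*h + 160) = (h - 5)*(h - 3)*(h^3 + 6*h^2 - 32) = (h - 5)*(h - 3)*(h + 4)*(h^2 + 2*h - 8) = (h - 5)*(h - 3)*(h + 4)^2*(h - 2)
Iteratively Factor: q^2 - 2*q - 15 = (q + 3)*(q - 5)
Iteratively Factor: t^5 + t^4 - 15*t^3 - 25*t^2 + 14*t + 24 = (t - 1)*(t^4 + 2*t^3 - 13*t^2 - 38*t - 24) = (t - 4)*(t - 1)*(t^3 + 6*t^2 + 11*t + 6) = (t - 4)*(t - 1)*(t + 1)*(t^2 + 5*t + 6) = (t - 4)*(t - 1)*(t + 1)*(t + 3)*(t + 2)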